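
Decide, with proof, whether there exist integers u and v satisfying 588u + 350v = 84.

u = 18, v = -30

Every value of 588u + 350v is a multiple of gcd(588, 350) = 14; since 14 ∣ 84, solutions exist.
Dividing through by 14 reduces the equation to 42u + 25v = 6.
Run the Euclidean algorithm on 42 and 25: 42 = 1·25 + 17, 25 = 1·17 + 8, 17 = 2·8 + 1, 8 = 8·1 + 0.
Back-substituting, 1 = 17 − 2·8 = 17 − 2·(25 − 1·17) = −2·25 + 3·17 = −2·25 + 3·(42 − 1·25) = 3·42 − 5·25; that is, 42·3 + 25·(-5) = 1.
Multiplying through by 6: u = 3·6 = 18, v = (-5)·6 = -30 is a solution.
Check: 588·18 + 350·(-30) = 10584 − 10500 = 84. ✓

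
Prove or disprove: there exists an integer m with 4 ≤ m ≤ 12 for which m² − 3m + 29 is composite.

m = 11

At m = 11: 11² − 3·11 + 29 = 117 = 3·39, which is composite.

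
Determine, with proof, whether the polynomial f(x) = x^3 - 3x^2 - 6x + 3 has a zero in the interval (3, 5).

f(3) = -15 and f(5) = 23, which have opposite signs.
Since f is a polynomial it is continuous on [3, 5].
By the Intermediate Value Theorem f must vanish at some point of (3, 5).

Yes, f has a root in the interval.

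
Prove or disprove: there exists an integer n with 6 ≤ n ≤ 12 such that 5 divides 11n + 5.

n = 10 works, since 11·10 + 5 = 115 = 23·5.

n = 10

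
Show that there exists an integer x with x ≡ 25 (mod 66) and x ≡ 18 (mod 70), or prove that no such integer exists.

Both moduli are multiples of 2 = gcd(66, 70), so any solution would satisfy x ≡ 25 and x ≡ 18 modulo 2 simultaneously.
These are incompatible: 25 − 18 = 7 is not divisible by 2.
Therefore no such x exists.

No, no such integer exists.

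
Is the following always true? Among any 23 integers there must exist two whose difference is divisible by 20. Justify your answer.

Yes, this is always true.

There are exactly 20 possible remainders on division by 20.
With 23 integers and only 20 classes, the pigeonhole principle forces two of them, say a and b, into the same class.
Then a ≡ b (mod 20), i.e. 20 ∣ (a − b).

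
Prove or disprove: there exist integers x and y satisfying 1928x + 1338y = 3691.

There are no such integers.

Any value of 1928x + 1338y is a multiple of gcd(1928, 1338) = 2.
However 3691 leaves remainder 1 on division by 2.
Therefore 1928x + 1338y = 3691 has no solution in integers.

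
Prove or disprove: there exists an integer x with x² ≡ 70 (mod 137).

Apply Euler's criterion with the prime 137: 70 is a quadratic residue iff 70^68 ≡ 1 (mod 137), and a non-residue iff it is ≡ −1.
Squaring successively (mod 137): 70^2 = 4900 ≡ 105; 70^4 ≡ 105² = 11025 ≡ 65; 70^8 ≡ 65² = 4225 ≡ 115; 70^16 ≡ 115² = 13225 ≡ 73; 70^32 ≡ 73² = 5329 ≡ 123; 70^64 ≡ 123² = 15129 ≡ 59.
Since 68 = 64 + 4, 70^68 ≡ 59 · 65; multiplying out mod 137: 59·65 = 3835 ≡ 136. Thus 70^68 ≡ 136 ≡ −1 (mod 137).
By Euler's criterion 70 is a quadratic non-residue mod 137: no x satisfies x² ≡ 70 (mod 137).

No such integer exists.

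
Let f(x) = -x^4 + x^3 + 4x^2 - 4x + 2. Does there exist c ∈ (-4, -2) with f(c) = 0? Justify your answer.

f(-4) = -238 and f(-2) = 2, which have opposite signs.
Since f is a polynomial it is continuous on [-4, -2].
The Intermediate Value Theorem then guarantees some c ∈ (-4, -2) with f(c) = 0.

Yes, f has a root in the interval.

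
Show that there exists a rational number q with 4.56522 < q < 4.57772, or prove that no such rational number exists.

q = 32/7

Multiplying by 7: 7·4.56522 = 31.95654 and 7·4.57772 = 32.04404, so the integer 32 lies strictly between them.
Dividing back, 4.56522 < 32/7 < 4.57772, and 32/7 is rational.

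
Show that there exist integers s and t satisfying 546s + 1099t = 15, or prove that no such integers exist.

gcd(546, 1099) = 7, so every integer of the form 546s + 1099t is a multiple of 7.
But 15 is not a multiple of 7 (it leaves remainder 1).
Therefore 546s + 1099t = 15 has no solution in integers.

There are no such integers.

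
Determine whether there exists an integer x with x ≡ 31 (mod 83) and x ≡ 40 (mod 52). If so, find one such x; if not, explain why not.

The moduli 83 and 52 are coprime, so by the Chinese Remainder Theorem a unique solution modulo 4316 exists.
Any solution of the first congruence is x = 31 + 83t; substituting into the second, 83t ≡ 40 − 31 ≡ 9 (mod 52).
83 ≡ 31 (mod 52), so this reads 31t ≡ 9 (mod 52). To invert 31 modulo 52: 52 = 1·31 + 21, 31 = 1·21 + 10, 21 = 2·10 + 1, 10 = 10·1 + 0, and unwinding, 1 = 21 − 2·10 = 21 − 2·(31 − 1·21) = −2·31 + 3·21 = −2·31 + 3·(52 − 1·31) = 3·52 − 5·31. Thus 31⁻¹ ≡ -5 ≡ 47 (mod 52).
Therefore t ≡ 47·9 = 423 ≡ 7 (mod 52).
With t = 7: x = 31 + 83·7 = 612.
Verify: 612 = 7·83 + 31 and 612 = 11·52 + 40. ✓

x = 612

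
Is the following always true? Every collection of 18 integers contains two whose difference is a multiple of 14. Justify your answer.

There are exactly 14 possible remainders on division by 14.
Since 18 > 14, two of the 18 integers must share a residue class by the pigeonhole principle; call them a and b.
Their difference a − b is then a multiple of 14.

Yes.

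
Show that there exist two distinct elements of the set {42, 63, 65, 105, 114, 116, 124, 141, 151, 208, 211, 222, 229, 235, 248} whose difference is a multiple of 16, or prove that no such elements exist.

No such pair exists.

Two integers differ by a multiple of 16 exactly when they have the same residue mod 16. The residues are 42↦10, 63↦15, 65↦1, 105↦9, 114↦2, 116↦4, 124↦12, 141↦13, 151↦7, 208↦0, 211↦3, 222↦14, 229↦5, 235↦11, 248↦8.
These 15 residues are pairwise different, hence no difference of two elements is divisible by 16.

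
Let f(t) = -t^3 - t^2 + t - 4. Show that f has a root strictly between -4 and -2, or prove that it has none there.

f(-4) = 40 and f(-2) = -2, which have opposite signs.
As a polynomial, f is continuous on every closed interval.
By the Intermediate Value Theorem f must vanish at some point of (-4, -2).

Yes, f has a root in the interval.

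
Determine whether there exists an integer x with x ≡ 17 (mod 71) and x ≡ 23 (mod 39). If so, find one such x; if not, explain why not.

x = 1934

The moduli 71 and 39 are coprime, so by the Chinese Remainder Theorem a unique solution modulo 2769 exists.
Any solution of the first congruence is x = 17 + 71t; substituting into the second, 71t ≡ 23 − 17 ≡ 6 (mod 39).
71 ≡ 32 (mod 39), so this reads 32t ≡ 6 (mod 39). Invert 32 mod 39 by the Euclidean algorithm: 39 = 1·32 + 7, 32 = 4·7 + 4, 7 = 1·4 + 3, 4 = 1·3 + 1, 3 = 3·1 + 0; back-substituting, 1 = 4 − 1·3 = 4 − (7 − 1·4) = −7 + 2·4 = −7 + 2·(32 − 4·7) = 2·32 − 9·7 = 2·32 − 9·(39 − 1·32) = −9·39 + 11·32. Hence 32·11 ≡ 1, so 32⁻¹ ≡ 11 (mod 39).
Therefore t ≡ 11·6 = 66 ≡ 27 (mod 39).
With t = 27: x = 17 + 71·27 = 1934.
Check: 1934 mod 71 = 17, 1934 mod 39 = 23. ✓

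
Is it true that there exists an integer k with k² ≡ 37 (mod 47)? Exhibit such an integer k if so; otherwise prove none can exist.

Take k = 15. Then 15² = 225 = 4·47 + 37, so 15² ≡ 37 (mod 47).

k = 15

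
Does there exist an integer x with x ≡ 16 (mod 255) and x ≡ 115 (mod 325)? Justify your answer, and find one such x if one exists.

No such integer exists.

gcd(255, 325) = 5. If x ≡ 16 (mod 255) and x ≡ 115 (mod 325), then x ≡ 16 (mod 5) and x ≡ 115 (mod 5).
However 16 ≡ 1 and 115 ≡ 0 (mod 5), and 1 ≠ 0.
Hence the system has no solution.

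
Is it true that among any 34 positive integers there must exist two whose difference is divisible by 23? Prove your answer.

There are exactly 23 possible remainders on division by 23.
Since 34 > 23, two of the 34 integers must share a residue class by the pigeonhole principle; call them a and b.
Then a ≡ b (mod 23), i.e. 23 ∣ (a − b).

True.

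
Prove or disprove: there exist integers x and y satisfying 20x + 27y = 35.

Since gcd(20, 27) = 1, every integer is an integer combination of 20 and 27.
Euclidean algorithm: 27 = 1·20 + 7, 20 = 2·7 + 6, 7 = 1·6 + 1, 6 = 6·1 + 0.
Back-substituting, 1 = 7 − 1·6 = 7 − (20 − 2·7) = −20 + 3·7 = −20 + 3·(27 − 1·20) = 3·27 − 4·20; that is, 20·(-4) + 27·3 = 1.
Multiplying through by 35: x = (-4)·35 = -140, y = 3·35 = 105 is a solution.
The general solution is x = -140 + 27k, y = 105 − 20k; taking k = 6 gives the smaller pair x = 22, y = -15.
Indeed 20·22 + 27·(-15) = 440 − 405 = 35.

x = 22, y = -15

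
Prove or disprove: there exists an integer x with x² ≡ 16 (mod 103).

x = 4

Take x = 4. Then 4² = 16, and since 0 ≤ 16 < 103 this is already reduced: 4² ≡ 16 (mod 103).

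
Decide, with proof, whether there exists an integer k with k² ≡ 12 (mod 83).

k = 57

Take k = 57. Then 57² = 3249 = 39·83 + 12, so 57² ≡ 12 (mod 83).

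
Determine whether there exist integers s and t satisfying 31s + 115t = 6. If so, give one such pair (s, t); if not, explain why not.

Since gcd(31, 115) = 1, every integer is an integer combination of 31 and 115.
Dividing repeatedly: 115 = 3·31 + 22, 31 = 1·22 + 9, 22 = 2·9 + 4, 9 = 2·4 + 1, 4 = 4·1 + 0.
Unwinding: 1 = 9 − 2·4 = 9 − 2·(22 − 2·9) = −2·22 + 5·9 = −2·22 + 5·(31 − 1·22) = 5·31 − 7·22 = 5·31 − 7·(115 − 3·31) = −7·115 + 26·31, i.e. 31·26 + 115·(-7) = 1.
Times 6: 31·156 + 115·(-42) = 6, so (156, -42) solves it.
Subtracting 1·115 from s and adding 1·31 to t gives the tidier solution (41, -11).
Indeed 31·41 + 115·(-11) = 1271 − 1265 = 6.

s = 41, t = -11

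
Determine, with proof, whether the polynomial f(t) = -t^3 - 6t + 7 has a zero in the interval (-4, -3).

No.

Evaluate at the endpoints: f(-4) = 95, f(-3) = 52 — same sign (positive).
f'(t) = -3t^2 - 6 has discriminant 0² − 4·(-3)·(-6) = -72 < 0, so f' has no real roots and is negative for every real t.
Hence f is strictly decreasing on ℝ, and in particular on [-4, -3]. A strictly monotone function with same-sign endpoint values stays positive on the whole interval, so f has no zero in (-4, -3).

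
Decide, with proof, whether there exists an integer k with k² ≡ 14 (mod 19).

Since (19 − k)² ≡ k² (mod 19), it suffices to square k = 0, 1, …, 9: the residues are 0, 1, 4, 9, 16, 6, 17, 11, 7, 5.
The set of squares mod 19 is therefore {0, 1, 4, 5, 6, 7, 9, 11, 16, 17}, which does not contain 14.
Hence no integer k has k² ≡ 14 (mod 19).

No, no such integer exists.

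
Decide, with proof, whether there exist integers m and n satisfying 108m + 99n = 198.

Since gcd(108, 99) = 9 and 198 = 9·22, Bézout's identity guarantees a solution.
Dividing through by 9 reduces the equation to 12m + 11n = 22.
Run the Euclidean algorithm on 12 and 11: 12 = 1·11 + 1, 11 = 11·1 + 0.
Back-substituting, 1 = 12 − 1·11; that is, 12·1 + 11·(-1) = 1.
Scaling by 22 gives the particular solution (m, n) = (22, -22).
The general solution is m = 22 + 11k, n = -22 − 12k; taking k = -2 gives the smaller pair m = 0, n = 2.
Indeed 108·0 + 99·2 = 0 + 198 = 198.

m = 0, n = 2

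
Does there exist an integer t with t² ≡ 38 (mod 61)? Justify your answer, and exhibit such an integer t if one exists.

61 is prime, so by Euler's criterion 38 is a square mod 61 iff 38^((61−1)/2) = 38^30 ≡ 1 (mod 61).
Repeated squaring mod 61: 38^2 = 1444 ≡ 41; 38^4 ≡ 41² = 1681 ≡ 34; 38^8 ≡ 34² = 1156 ≡ 58; 38^16 ≡ 58² = 3364 ≡ 9.
Since 30 = 16 + 8 + 4 + 2, 38^30 ≡ 9 · 58 · 34 · 41; multiplying out mod 61: 9·58 = 522 ≡ 34, then 34·34 = 1156 ≡ 58, then 58·41 = 2378 ≡ 60. Thus 38^30 ≡ 60 ≡ −1 (mod 61).
The value −1 means 38 is a non-residue modulo 61, so t² ≡ 38 (mod 61) is impossible.

No such integer exists.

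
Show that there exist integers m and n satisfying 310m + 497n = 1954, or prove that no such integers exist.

m = 452, n = -278

310 and 497 are coprime, so 310m + 497n ranges over all of ℤ.
Run the Euclidean algorithm on 497 and 310: 497 = 1·310 + 187, 310 = 1·187 + 123, 187 = 1·123 + 64, 123 = 1·64 + 59, 64 = 1·59 + 5, 59 = 11·5 + 4, 5 = 1·4 + 1, 4 = 4·1 + 0.
Back-substituting, 1 = 5 − 1·4 = 5 − (59 − 11·5) = −59 + 12·5 = −59 + 12·(64 − 1·59) = 12·64 − 13·59 = 12·64 − 13·(123 − 1·64) = −13·123 + 25·64 = −13·123 + 25·(187 − 1·123) = 25·187 − 38·123 = 25·187 − 38·(310 − 1·187) = −38·310 + 63·187 = −38·310 + 63·(497 − 1·310) = 63·497 − 101·310; that is, 310·(-101) + 497·63 = 1.
Multiplying through by 1954: m = (-101)·1954 = -197354, n = 63·1954 = 123102 is a solution.
Adding 398·497 to m and subtracting 398·310 from n gives the tidier solution (452, -278).
Check: 310·452 + 497·(-278) = 140120 − 138166 = 1954. ✓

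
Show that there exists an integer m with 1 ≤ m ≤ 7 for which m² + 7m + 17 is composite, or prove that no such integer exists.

m = 6

At m = 6: 6² + 7·6 + 17 = 95 = 5·19, which is composite.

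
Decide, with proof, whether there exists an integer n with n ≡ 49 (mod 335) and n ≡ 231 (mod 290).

Reduce both congruences modulo 5, which divides 335 and 290: they say n ≡ 49 (mod 5) and n ≡ 231 (mod 5).
But 49 mod 5 = 4 while 231 mod 5 = 1, a contradiction.
So no integer satisfies both congruences.

There is no such integer.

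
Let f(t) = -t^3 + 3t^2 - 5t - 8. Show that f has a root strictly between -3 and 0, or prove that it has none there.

Yes, f has a root in the interval.

f(-3) = 61 and f(0) = -8, which have opposite signs.
Since f is a polynomial it is continuous on [-3, 0].
By the Intermediate Value Theorem f must vanish at some point of (-3, 0).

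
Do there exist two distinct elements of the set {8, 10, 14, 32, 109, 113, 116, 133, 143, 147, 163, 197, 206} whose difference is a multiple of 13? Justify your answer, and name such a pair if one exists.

Residues mod 13: 8↦8, 10↦10, 14↦1, 32↦6, 109↦5, 113↦9, 116↦12, 133↦3, 143↦0, 147↦4, 163↦7, 197↦2, 206↦11.
No residue repeats among the 13 elements, so no pair has difference ≡ 0 (mod 13).

There is no such pair.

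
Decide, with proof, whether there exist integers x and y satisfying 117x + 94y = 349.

x = 7, y = -5

Since gcd(117, 94) = 1, every integer is an integer combination of 117 and 94.
Dividing repeatedly: 117 = 1·94 + 23, 94 = 4·23 + 2, 23 = 11·2 + 1, 2 = 2·1 + 0.
Back-substituting, 1 = 23 − 11·2 = 23 − 11·(94 − 4·23) = −11·94 + 45·23 = −11·94 + 45·(117 − 1·94) = 45·117 − 56·94; that is, 117·45 + 94·(-56) = 1.
Times 349: 117·15705 + 94·(-19544) = 349, so (15705, -19544) solves it.
The general solution is x = 15705 + 94k, y = -19544 − 117k; taking k = -167 gives the smaller pair x = 7, y = -5.
Check: 117·7 + 94·(-5) = 819 − 470 = 349. ✓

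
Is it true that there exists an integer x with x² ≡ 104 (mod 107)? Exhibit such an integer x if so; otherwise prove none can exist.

Apply Euler's criterion with the prime 107: 104 is a quadratic residue iff 104^53 ≡ 1 (mod 107), and a non-residue iff it is ≡ −1.
Repeated squaring mod 107: 104^2 = 10816 ≡ 9; 104^4 ≡ 9² = 81 ≡ 81; 104^8 ≡ 81² = 6561 ≡ 34; 104^16 ≡ 34² = 1156 ≡ 86; 104^32 ≡ 86² = 7396 ≡ 13.
Since 53 = 32 + 16 + 4 + 1, 104^53 ≡ 13 · 86 · 81 · 104; multiplying out mod 107: 13·86 = 1118 ≡ 48, then 48·81 = 3888 ≡ 36, then 36·104 = 3744 ≡ 106. Thus 104^53 ≡ 106 ≡ −1 (mod 107).
The value −1 means 104 is a non-residue modulo 107, so x² ≡ 104 (mod 107) is impossible.

There is no such integer.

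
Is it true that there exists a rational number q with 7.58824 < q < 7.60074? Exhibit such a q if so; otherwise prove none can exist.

Look for a denominator N such that an integer falls strictly between N·7.58824 and N·7.60074. N = 5 works: 5·7.58824 = 37.94120 < 38 < 38.00370 = 5·7.60074.
So q = 38/5 works: it is a ratio of integers, and dividing 5·7.58824 < 38 < 5·7.60074 through by 5 gives 7.58824 < 38/5 < 7.60074.

q = 38/5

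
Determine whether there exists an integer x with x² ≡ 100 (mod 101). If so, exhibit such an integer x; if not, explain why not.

x = 91

Take x = 91. Then 91² = 8281 = 81·101 + 100, so 91² ≡ 100 (mod 101).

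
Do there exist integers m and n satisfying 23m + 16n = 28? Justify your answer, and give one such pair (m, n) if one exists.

23 and 16 are coprime, so 23m + 16n ranges over all of ℤ.
Dividing repeatedly: 23 = 1·16 + 7, 16 = 2·7 + 2, 7 = 3·2 + 1, 2 = 2·1 + 0.
Unwinding: 1 = 7 − 3·2 = 7 − 3·(16 − 2·7) = −3·16 + 7·7 = −3·16 + 7·(23 − 1·16) = 7·23 − 10·16, i.e. 23·7 + 16·(-10) = 1.
Scaling by 28 gives the particular solution (m, n) = (196, -280).
The general solution is m = 196 + 16k, n = -280 − 23k; taking k = -12 gives the smaller pair m = 4, n = -4.
Indeed 23·4 + 16·(-4) = 92 − 64 = 28.

m = 4, n = -4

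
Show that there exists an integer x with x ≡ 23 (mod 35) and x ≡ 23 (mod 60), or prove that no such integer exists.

x = 23

The moduli are not coprime: gcd(35, 60) = 5. Compatibility requires 5 ∣ (23 − 23) = 0, which holds, so solutions exist.
The smallest candidate x = 23 works directly: 23 ≡ 23 (mod 60).
Check: 23 mod 35 = 23, 23 mod 60 = 23. ✓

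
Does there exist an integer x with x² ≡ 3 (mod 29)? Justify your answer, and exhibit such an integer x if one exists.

Apply Euler's criterion with the prime 29: 3 is a quadratic residue iff 3^14 ≡ 1 (mod 29), and a non-residue iff it is ≡ −1.
Squaring successively (mod 29): 3^2 = 9 ≡ 9; 3^4 ≡ 9² = 81 ≡ 23; 3^8 ≡ 23² = 529 ≡ 7.
Since 14 = 8 + 4 + 2, 3^14 ≡ 7 · 23 · 9; multiplying out mod 29: 7·23 = 161 ≡ 16, then 16·9 = 144 ≡ 28. Thus 3^14 ≡ 28 ≡ −1 (mod 29).
By Euler's criterion 3 is a quadratic non-residue mod 29: no x satisfies x² ≡ 3 (mod 29).

No, no such integer exists.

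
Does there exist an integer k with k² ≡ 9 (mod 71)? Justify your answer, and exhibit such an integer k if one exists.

k = 68

k = 68 works: 68² = 4624, and 4624 − 9 = 4615 = 65·71.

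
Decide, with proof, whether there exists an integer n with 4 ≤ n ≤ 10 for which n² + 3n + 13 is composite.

At n = 9: 9² + 3·9 + 13 = 121 = 11·11, which is composite.

n = 9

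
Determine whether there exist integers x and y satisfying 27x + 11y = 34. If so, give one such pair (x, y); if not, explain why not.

x = 9, y = -19

Since gcd(27, 11) = 1, every integer is an integer combination of 27 and 11.
Euclidean algorithm: 27 = 2·11 + 5, 11 = 2·5 + 1, 5 = 5·1 + 0.
Working back up the chain: 1 = 11 − 2·5 = 11 − 2·(27 − 2·11) = −2·27 + 5·11. So 27·(-2) + 11·5 = 1.
Times 34: 27·(-68) + 11·170 = 34, so (-68, 170) solves it.
Shifting by a multiple of (11, −27) keeps it a solution: x = -68 + 7·11 = 9, y = 170 − 7·27 = -19.
Check: 27·9 + 11·(-19) = 243 − 209 = 34. ✓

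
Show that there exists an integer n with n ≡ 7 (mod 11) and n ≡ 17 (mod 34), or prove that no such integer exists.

n = 51

gcd(11, 34) = 1, so the Chinese Remainder Theorem guarantees exactly one residue class mod 374 satisfying both.
Any solution of the first congruence is n = 7 + 11t; substituting into the second, 11t ≡ 17 − 7 ≡ 10 (mod 34).
To invert 11 modulo 34: 34 = 3·11 + 1, 11 = 11·1 + 0, and unwinding, 1 = 34 − 3·11. Thus 11⁻¹ ≡ -3 ≡ 31 (mod 34).
Multiplying by 31: t ≡ 31·10 = 310 ≡ 4 (mod 34).
Taking t = 4 gives n = 7 + 11·4 = 51.
Indeed 51 ≡ 7 (mod 11) and 51 ≡ 17 (mod 34).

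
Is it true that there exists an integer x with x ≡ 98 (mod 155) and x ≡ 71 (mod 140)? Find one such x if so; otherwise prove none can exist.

Both moduli are multiples of 5 = gcd(155, 140), so any solution would satisfy x ≡ 98 and x ≡ 71 modulo 5 simultaneously.
However 98 ≡ 3 and 71 ≡ 1 (mod 5), and 3 ≠ 1.
So no integer satisfies both congruences.

No such integer exists.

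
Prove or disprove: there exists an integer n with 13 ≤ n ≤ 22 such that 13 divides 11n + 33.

At n = 13, 11·13 + 33 = 176 ≡ 7 (mod 13), and each step in n adds 11, giving residues 7, 5, 3, 1, 12, 10, 8, 6, 4, 2 for n = 13, 14, …, 22.
The residue 0 does not occur, so no n in [13, 22] makes 11n + 33 a multiple of 13.

There is no such integer n in that range.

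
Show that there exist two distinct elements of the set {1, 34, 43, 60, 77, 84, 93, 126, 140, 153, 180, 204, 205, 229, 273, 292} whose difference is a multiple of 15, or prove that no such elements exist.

34 mod 15 = 4 and 229 mod 15 = 4, so 229 − 34 = 195 = 13·15.

Yes: 34 and 229.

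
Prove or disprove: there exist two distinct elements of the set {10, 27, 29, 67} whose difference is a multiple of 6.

There is no such pair.

Residues mod 6: 10↦4, 27↦3, 29↦5, 67↦1.
These 4 residues are pairwise different, hence no difference of two elements is divisible by 6.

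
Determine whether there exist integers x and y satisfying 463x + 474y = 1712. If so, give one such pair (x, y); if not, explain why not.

463 and 474 are coprime, so 463x + 474y ranges over all of ℤ.
Dividing repeatedly: 474 = 1·463 + 11, 463 = 42·11 + 1, 11 = 11·1 + 0.
Unwinding: 1 = 463 − 42·11 = 463 − 42·(474 − 1·463) = −42·474 + 43·463, i.e. 463·43 + 474·(-42) = 1.
Scaling by 1712 gives the particular solution (x, y) = (73616, -71904).
The general solution is x = 73616 + 474k, y = -71904 − 463k; taking k = -155 gives the smaller pair x = 146, y = -139.
Check: 463·146 + 474·(-139) = 67598 − 65886 = 1712. ✓

x = 146, y = -139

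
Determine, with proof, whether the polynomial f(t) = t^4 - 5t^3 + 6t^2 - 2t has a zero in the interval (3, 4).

Such a root exists.

f(3) = -6 and f(4) = 24, which have opposite signs.
As a polynomial, f is continuous on every closed interval.
By the Intermediate Value Theorem, f takes the value 0 somewhere in the open interval.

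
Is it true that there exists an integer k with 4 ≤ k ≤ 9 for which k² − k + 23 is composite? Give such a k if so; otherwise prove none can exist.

k = 7

At k = 7: 7² − 7 + 23 = 65 = 5·13, which is composite.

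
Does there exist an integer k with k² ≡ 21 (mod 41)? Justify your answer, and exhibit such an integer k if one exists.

k = 12

Take k = 12. Then 12² = 144 = 3·41 + 21, so 12² ≡ 21 (mod 41).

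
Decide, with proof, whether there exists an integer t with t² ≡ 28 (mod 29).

t = 12 works: 12² = 144, and 144 − 28 = 116 = 4·29.

t = 12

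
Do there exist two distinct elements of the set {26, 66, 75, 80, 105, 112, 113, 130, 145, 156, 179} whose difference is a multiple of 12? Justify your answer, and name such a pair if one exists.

No, no such pair exists.

Two integers differ by a multiple of 12 exactly when they have the same residue mod 12. The residues are 26↦2, 66↦6, 75↦3, 80↦8, 105↦9, 112↦4, 113↦5, 130↦10, 145↦1, 156↦0, 179↦11.
These 11 residues are pairwise different, hence no difference of two elements is divisible by 12.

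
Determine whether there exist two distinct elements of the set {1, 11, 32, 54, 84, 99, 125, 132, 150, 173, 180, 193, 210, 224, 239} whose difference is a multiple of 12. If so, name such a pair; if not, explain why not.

Yes: 1 and 193.

Reduce each element mod 12: 1↦1, 11↦11, 32↦8, 54↦6, 84↦0, 99↦3, 125↦5, 132↦0, 150↦6, 173↦5, 180↦0, 193↦1, 210↦6, 224↦8, 239↦11. The residue 1 repeats (at 1 and 193), and 193 − 1 = 192 = 16·12.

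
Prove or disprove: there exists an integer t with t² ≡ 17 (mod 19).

t = 13

Take t = 13. Then 13² = 169 = 8·19 + 17, so 13² ≡ 17 (mod 19).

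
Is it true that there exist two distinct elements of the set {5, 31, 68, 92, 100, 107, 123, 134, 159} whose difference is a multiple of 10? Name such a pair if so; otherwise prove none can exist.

Residues mod 10: 5↦5, 31↦1, 68↦8, 92↦2, 100↦0, 107↦7, 123↦3, 134↦4, 159↦9.
All 9 residues are distinct, so no two elements differ by a multiple of 10.

No such pair exists.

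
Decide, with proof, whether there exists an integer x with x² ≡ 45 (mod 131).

Take x = 69. Then 69² = 4761 = 36·131 + 45, so 69² ≡ 45 (mod 131).

x = 69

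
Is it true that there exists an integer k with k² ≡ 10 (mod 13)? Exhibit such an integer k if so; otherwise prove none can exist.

k = 7 works: 7² = 49, and 49 − 10 = 39 = 3·13.

k = 7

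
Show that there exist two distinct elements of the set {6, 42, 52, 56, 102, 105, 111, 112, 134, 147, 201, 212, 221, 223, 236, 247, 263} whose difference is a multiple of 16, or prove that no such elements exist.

Reduce each element mod 16: 6↦6, 42↦10, 52↦4, 56↦8, 102↦6, 105↦9, 111↦15, 112↦0, 134↦6, 147↦3, 201↦9, 212↦4, 221↦13, 223↦15, 236↦12, 247↦7, 263↦7. The residue 6 repeats (at 6 and 102), and 102 − 6 = 96 = 6·16.

6 and 102 are such a pair.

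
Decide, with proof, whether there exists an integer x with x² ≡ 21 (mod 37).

x = 24

x = 24 works: 24² = 576, and 576 − 21 = 555 = 15·37.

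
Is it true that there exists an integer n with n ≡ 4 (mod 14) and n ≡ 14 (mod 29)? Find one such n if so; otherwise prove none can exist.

n = 130

gcd(14, 29) = 1, so the Chinese Remainder Theorem guarantees exactly one residue class mod 406 satisfying both.
Write n = 4 + 14t and require 4 + 14t ≡ 14 (mod 29), i.e. 14t ≡ 10 (mod 29).
Invert 14 mod 29 by the Euclidean algorithm: 29 = 2·14 + 1, 14 = 14·1 + 0; back-substituting, 1 = 29 − 2·14. Hence 14·(-2) ≡ 1, so 14⁻¹ ≡ -2 ≡ 27 (mod 29).
Multiplying by 27: t ≡ 27·10 = 270 ≡ 9 (mod 29).
With t = 9: n = 4 + 14·9 = 130.
Indeed 130 ≡ 4 (mod 14) and 130 ≡ 14 (mod 29).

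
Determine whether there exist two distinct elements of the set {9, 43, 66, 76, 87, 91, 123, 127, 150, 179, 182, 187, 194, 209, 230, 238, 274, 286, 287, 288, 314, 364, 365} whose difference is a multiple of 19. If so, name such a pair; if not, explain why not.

Both 9 and 66 leave remainder 9 on division by 19; their difference 57 = 3·19 is a multiple of 19.

9 and 66 are such a pair.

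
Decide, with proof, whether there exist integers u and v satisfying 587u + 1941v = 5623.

Since gcd(587, 1941) = 1, every integer is an integer combination of 587 and 1941.
Run the Euclidean algorithm on 1941 and 587: 1941 = 3·587 + 180, 587 = 3·180 + 47, 180 = 3·47 + 39, 47 = 1·39 + 8, 39 = 4·8 + 7, 8 = 1·7 + 1, 7 = 7·1 + 0.
Working back up the chain: 1 = 8 − 1·7 = 8 − (39 − 4·8) = −39 + 5·8 = −39 + 5·(47 − 1·39) = 5·47 − 6·39 = 5·47 − 6·(180 − 3·47) = −6·180 + 23·47 = −6·180 + 23·(587 − 3·180) = 23·587 − 75·180 = 23·587 − 75·(1941 − 3·587) = −75·1941 + 248·587. So 587·248 + 1941·(-75) = 1.
Multiplying through by 5623: u = 248·5623 = 1394504, v = (-75)·5623 = -421725 is a solution.
The general solution is u = 1394504 + 1941k, v = -421725 − 587k; taking k = -718 gives the smaller pair u = 866, v = -259.
Indeed 587·866 + 1941·(-259) = 508342 − 502719 = 5623.

u = 866, v = -259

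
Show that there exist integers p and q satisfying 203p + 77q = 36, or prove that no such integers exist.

Any value of 203p + 77q is a multiple of gcd(203, 77) = 7.
However 36 leaves remainder 1 on division by 7.
Therefore 203p + 77q = 36 has no solution in integers.

No, no such integers exist.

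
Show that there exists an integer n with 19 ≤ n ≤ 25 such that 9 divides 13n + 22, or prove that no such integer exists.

No, no such integer n in that range exists.

At n = 19, 13·19 + 22 = 269 ≡ 8 (mod 9), and each step in n adds 13 ≡ 4 (mod 9), giving residues 8, 3, 7, 2, 6, 1, 5 for n = 19, 20, …, 25.
Since 0 is absent from this list, 9 ∤ 13n + 22 for every n with 19 ≤ n ≤ 25.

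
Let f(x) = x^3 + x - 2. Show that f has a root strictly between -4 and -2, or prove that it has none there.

Evaluate at the endpoints: f(-4) = -70, f(-2) = -12 — same sign (negative).
f'(x) = 3x^2 + 1 has discriminant 0² − 4·3·1 = -12 < 0, so f' has no real roots and is positive for every real x.
Hence f is strictly increasing on ℝ, and in particular on [-4, -2]. A strictly monotone function with same-sign endpoint values stays negative on the whole interval, so f has no zero in (-4, -2).

No such root exists.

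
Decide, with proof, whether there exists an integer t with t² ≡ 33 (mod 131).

Take t = 65. Then 65² = 4225 = 32·131 + 33, so 65² ≡ 33 (mod 131).

t = 65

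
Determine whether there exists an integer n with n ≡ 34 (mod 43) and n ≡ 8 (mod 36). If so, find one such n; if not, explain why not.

n = 980

Since 43 and 36 share no common factor, CRT says the pair of congruences has a solution (unique mod 1548).
Write n = 34 + 43t and require 34 + 43t ≡ 8 (mod 36), i.e. 43t ≡ 10 (mod 36).
43 ≡ 7 (mod 36), so this reads 7t ≡ 10 (mod 36). Note 7·31 = 217 ≡ 1 (mod 36) (as 217 − 1 = 6·36), so 7⁻¹ ≡ 31.
Therefore t ≡ 31·10 = 310 ≡ 22 (mod 36).
Taking t = 22 gives n = 34 + 43·22 = 980.
Check: 980 mod 43 = 34, 980 mod 36 = 8. ✓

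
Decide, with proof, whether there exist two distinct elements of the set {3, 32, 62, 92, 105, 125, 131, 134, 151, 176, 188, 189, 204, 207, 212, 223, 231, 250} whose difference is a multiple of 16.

Both 3 and 131 leave remainder 3 on division by 16; their difference 128 = 8·16 is a multiple of 16.

Yes: 3 and 131.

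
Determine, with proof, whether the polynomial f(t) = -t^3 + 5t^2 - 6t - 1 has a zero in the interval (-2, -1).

No.

The endpoint values f(-2) = 39 and f(-1) = 11 are both positive. Claim: f(t) > 0 for every t in (-2, -1).
Shift to the endpoint -1: with t = -1 − u (0 < u < 1), one computes f(-1 − u) = u^3 + 8u^2 + 19u + 11.
All 4 nonzero coefficients of this polynomial in u are positive; hence for u > 0 the value is a sum of positive terms (the constant 11 among them).
Therefore f(t) > 0 throughout (-2, -1), and f has no zero there.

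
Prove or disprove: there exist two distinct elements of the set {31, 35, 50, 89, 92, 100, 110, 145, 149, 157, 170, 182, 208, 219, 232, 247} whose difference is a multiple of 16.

No such pair exists.

Reduce each element modulo 16: 31↦15, 35↦3, 50↦2, 89↦9, 92↦12, 100↦4, 110↦14, 145↦1, 149↦5, 157↦13, 170↦10, 182↦6, 208↦0, 219↦11, 232↦8, 247↦7.
All 16 residues are distinct, so no two elements differ by a multiple of 16.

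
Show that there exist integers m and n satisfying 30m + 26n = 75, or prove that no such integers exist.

No such integers exist.

Any value of 30m + 26n is a multiple of gcd(30, 26) = 2.
However 75 leaves remainder 1 on division by 2.
Hence no integers m, n satisfy the equation.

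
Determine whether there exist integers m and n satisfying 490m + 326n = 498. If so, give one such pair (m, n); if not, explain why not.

m = 9, n = -12

gcd(490, 326) = 2, and 2 divides 498, so integer solutions exist.
Dividing through by 2 reduces the equation to 245m + 163n = 249.
Run the Euclidean algorithm on 245 and 163: 245 = 1·163 + 82, 163 = 1·82 + 81, 82 = 1·81 + 1, 81 = 81·1 + 0.
Back-substituting, 1 = 82 − 1·81 = 82 − (163 − 1·82) = −163 + 2·82 = −163 + 2·(245 − 1·163) = 2·245 − 3·163; that is, 245·2 + 163·(-3) = 1.
Times 249: 245·498 + 163·(-747) = 249, so (498, -747) solves it.
Shifting by a multiple of (163, −245) keeps it a solution: m = 498 − 3·163 = 9, n = -747 + 3·245 = -12.
Check: 490·9 + 326·(-12) = 4410 − 3912 = 498. ✓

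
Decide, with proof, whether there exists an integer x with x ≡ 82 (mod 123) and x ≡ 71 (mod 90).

Both moduli are multiples of 3 = gcd(123, 90), so any solution would satisfy x ≡ 82 and x ≡ 71 modulo 3 simultaneously.
These are incompatible: 82 − 71 = 11 is not divisible by 3.
Hence the system has no solution.

There is no such integer.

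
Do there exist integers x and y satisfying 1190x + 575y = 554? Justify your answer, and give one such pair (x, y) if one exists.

Any value of 1190x + 575y is a multiple of gcd(1190, 575) = 5.
However 554 leaves remainder 4 on division by 5.
Therefore 1190x + 575y = 554 has no solution in integers.

No, no such integers exist.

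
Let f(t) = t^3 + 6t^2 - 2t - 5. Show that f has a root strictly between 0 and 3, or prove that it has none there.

f(0) = -5 and f(3) = 70, which have opposite signs.
As a polynomial, f is continuous on every closed interval.
By the Intermediate Value Theorem f must vanish at some point of (0, 3).

Such a root exists.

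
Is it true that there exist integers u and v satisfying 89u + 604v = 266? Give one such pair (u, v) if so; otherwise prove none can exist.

Since gcd(89, 604) = 1, every integer is an integer combination of 89 and 604.
Dividing repeatedly: 604 = 6·89 + 70, 89 = 1·70 + 19, 70 = 3·19 + 13, 19 = 1·13 + 6, 13 = 2·6 + 1, 6 = 6·1 + 0.
Back-substituting, 1 = 13 − 2·6 = 13 − 2·(19 − 1·13) = −2·19 + 3·13 = −2·19 + 3·(70 − 3·19) = 3·70 − 11·19 = 3·70 − 11·(89 − 1·70) = −11·89 + 14·70 = −11·89 + 14·(604 − 6·89) = 14·604 − 95·89; that is, 89·(-95) + 604·14 = 1.
Scaling by 266 gives the particular solution (u, v) = (-25270, 3724).
Adding 42·604 to u and subtracting 42·89 from v gives the tidier solution (98, -14).
Check: 89·98 + 604·(-14) = 8722 − 8456 = 266. ✓

u = 98, v = -14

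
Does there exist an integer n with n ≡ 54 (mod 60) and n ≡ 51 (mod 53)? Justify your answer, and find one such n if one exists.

n = 2754

Since 60 and 53 share no common factor, CRT says the pair of congruences has a solution (unique mod 3180).
Any solution of the first congruence is n = 54 + 60t; substituting into the second, 60t ≡ 51 − 54 ≡ 50 (mod 53).
60 ≡ 7 (mod 53), so this reads 7t ≡ 50 (mod 53). To invert 7 modulo 53: 53 = 7·7 + 4, 7 = 1·4 + 3, 4 = 1·3 + 1, 3 = 3·1 + 0, and unwinding, 1 = 4 − 1·3 = 4 − (7 − 1·4) = −7 + 2·4 = −7 + 2·(53 − 7·7) = 2·53 − 15·7. Thus 7⁻¹ ≡ -15 ≡ 38 (mod 53).
Therefore t ≡ 38·50 = 1900 ≡ 45 (mod 53).
With t = 45: n = 54 + 60·45 = 2754.
Check: 2754 mod 60 = 54, 2754 mod 53 = 51. ✓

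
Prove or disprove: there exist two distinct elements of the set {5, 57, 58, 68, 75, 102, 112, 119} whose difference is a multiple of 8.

Two integers differ by a multiple of 8 exactly when they have the same residue mod 8. The residues are 5↦5, 57↦1, 58↦2, 68↦4, 75↦3, 102↦6, 112↦0, 119↦7.
All 8 residues are distinct, so no two elements differ by a multiple of 8.

There is no such pair.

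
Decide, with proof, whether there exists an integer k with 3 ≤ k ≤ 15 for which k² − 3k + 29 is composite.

At k = 13: 13² − 3·13 + 29 = 159 = 3·53, which is composite.

k = 13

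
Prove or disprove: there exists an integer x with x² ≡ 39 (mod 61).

x = 51 works: 51² = 2601, and 2601 − 39 = 2562 = 42·61.

x = 51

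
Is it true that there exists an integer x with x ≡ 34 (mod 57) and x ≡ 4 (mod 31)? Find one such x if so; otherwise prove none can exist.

x = 376

The moduli 57 and 31 are coprime, so by the Chinese Remainder Theorem a unique solution modulo 1767 exists.
Write x = 34 + 57t and require 34 + 57t ≡ 4 (mod 31), i.e. 57t ≡ 1 (mod 31).
57 ≡ 26 (mod 31), so this reads 26t ≡ 1 (mod 31). To invert 26 modulo 31: 31 = 1·26 + 5, 26 = 5·5 + 1, 5 = 5·1 + 0, and unwinding, 1 = 26 − 5·5 = 26 − 5·(31 − 1·26) = −5·31 + 6·26. Thus 26⁻¹ ≡ 6 (mod 31).
Therefore t ≡ 6·1 = 6 (mod 31).
Taking t = 6 gives x = 34 + 57·6 = 376.
Indeed 376 ≡ 34 (mod 57) and 376 ≡ 4 (mod 31).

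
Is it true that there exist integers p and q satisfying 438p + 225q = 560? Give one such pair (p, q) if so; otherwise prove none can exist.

No such integers exist.

Both 438 and 225 are divisible by gcd(438, 225) = 3, hence so is any combination 438p + 225q.
However 560 leaves remainder 2 on division by 3.
Hence no integers p, q satisfy the equation.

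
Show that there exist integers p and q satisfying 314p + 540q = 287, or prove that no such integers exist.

No such integers exist.

Both 314 and 540 are divisible by gcd(314, 540) = 2, hence so is any combination 314p + 540q.
However 287 leaves remainder 1 on division by 2.
Hence no integers p, q satisfy the equation.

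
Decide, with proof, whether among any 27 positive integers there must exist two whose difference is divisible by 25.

Yes.

Each integer lies in one of the 25 residue classes modulo 25.
Since 27 > 25, two of the 27 integers must share a residue class by the pigeonhole principle; call them a and b.
Their difference a − b is then a multiple of 25.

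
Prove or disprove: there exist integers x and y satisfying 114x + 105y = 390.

x = 20, y = -18

Every value of 114x + 105y is a multiple of gcd(114, 105) = 3; since 3 ∣ 390, solutions exist.
Dividing through by 3 reduces the equation to 38x + 35y = 130.
Dividing repeatedly: 38 = 1·35 + 3, 35 = 11·3 + 2, 3 = 1·2 + 1, 2 = 2·1 + 0.
Working back up the chain: 1 = 3 − 1·2 = 3 − (35 − 11·3) = −35 + 12·3 = −35 + 12·(38 − 1·35) = 12·38 − 13·35. So 38·12 + 35·(-13) = 1.
Multiplying through by 130: x = 12·130 = 1560, y = (-13)·130 = -1690 is a solution.
The general solution is x = 1560 + 35k, y = -1690 − 38k; taking k = -44 gives the smaller pair x = 20, y = -18.
Check: 114·20 + 105·(-18) = 2280 − 1890 = 390. ✓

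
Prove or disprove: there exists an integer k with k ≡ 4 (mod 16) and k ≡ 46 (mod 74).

Here gcd(16, 74) = 2, and both 4 and 46 leave remainder 0 mod 2, so the system is consistent.
Put k = 4 + 16t, so we need 16t ≡ 42 (mod 74), equivalently (divide by 2) 8t ≡ 21 (mod 37).
Note 8·14 = 112 ≡ 1 (mod 37) (as 112 − 1 = 3·37), so 8⁻¹ ≡ 14.
Therefore t ≡ 14·21 = 294 ≡ 35 (mod 37).
Then k = 4 + 16·35 = 564.
Verify: 564 = 35·16 + 4 and 564 = 7·74 + 46. ✓

k = 564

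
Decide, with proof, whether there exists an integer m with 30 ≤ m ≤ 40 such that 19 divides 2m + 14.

m = 31

At m = 30 the value 74 is not a multiple of 19. m = 31 works, since 2·31 + 14 = 76 = 4·19.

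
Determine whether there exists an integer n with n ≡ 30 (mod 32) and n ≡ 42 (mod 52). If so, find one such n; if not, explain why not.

n = 94

gcd(32, 52) = 4. A simultaneous solution exists iff 30 ≡ 42 (mod 4); here 30 mod 4 = 2 = 42 mod 4, so it does.
The integers ≡ 30 (mod 32) are 30, 62, 94, …; their remainders mod 52 are 30, 10, 42, so n = 94 is the first that is ≡ 42 (mod 52).
Verify: 94 = 2·32 + 30 and 94 = 1·52 + 42. ✓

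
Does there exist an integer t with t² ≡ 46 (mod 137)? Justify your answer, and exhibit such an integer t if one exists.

No such integer exists.

137 is prime, so by Euler's criterion 46 is a square mod 137 iff 46^((137−1)/2) = 46^68 ≡ 1 (mod 137).
Repeated squaring mod 137: 46^2 = 2116 ≡ 61; 46^4 ≡ 61² = 3721 ≡ 22; 46^8 ≡ 22² = 484 ≡ 73; 46^16 ≡ 73² = 5329 ≡ 123; 46^32 ≡ 123² = 15129 ≡ 59; 46^64 ≡ 59² = 3481 ≡ 56.
Since 68 = 64 + 4, 46^68 ≡ 56 · 22; multiplying out mod 137: 56·22 = 1232 ≡ 136. Thus 46^68 ≡ 136 ≡ −1 (mod 137).
By Euler's criterion 46 is a quadratic non-residue mod 137: no t satisfies t² ≡ 46 (mod 137).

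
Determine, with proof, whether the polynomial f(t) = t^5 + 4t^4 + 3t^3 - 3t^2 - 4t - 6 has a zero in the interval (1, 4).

Such a root exists.

f(1) = -5 and f(4) = 2170, which have opposite signs.
As a polynomial, f is continuous on every closed interval.
By the Intermediate Value Theorem, f takes the value 0 somewhere in the open interval.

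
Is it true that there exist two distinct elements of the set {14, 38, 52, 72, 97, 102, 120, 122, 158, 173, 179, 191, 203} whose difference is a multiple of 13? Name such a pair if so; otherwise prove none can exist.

No, no such pair exists.

Two integers differ by a multiple of 13 exactly when they have the same residue mod 13. The residues are 14↦1, 38↦12, 52↦0, 72↦7, 97↦6, 102↦11, 120↦3, 122↦5, 158↦2, 173↦4, 179↦10, 191↦9, 203↦8.
These 13 residues are pairwise different, hence no difference of two elements is divisible by 13.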